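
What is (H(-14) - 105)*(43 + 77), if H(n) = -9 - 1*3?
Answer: -14040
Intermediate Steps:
H(n) = -12 (H(n) = -9 - 3 = -12)
(H(-14) - 105)*(43 + 77) = (-12 - 105)*(43 + 77) = -117*120 = -14040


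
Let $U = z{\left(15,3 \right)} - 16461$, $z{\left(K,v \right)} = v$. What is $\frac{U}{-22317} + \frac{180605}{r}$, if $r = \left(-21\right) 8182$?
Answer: $- \frac{400905103}{1278183858} \approx -0.31365$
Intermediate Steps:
$U = -16458$ ($U = 3 - 16461 = -16458$)
$r = -171822$
$\frac{U}{-22317} + \frac{180605}{r} = - \frac{16458}{-22317} + \frac{180605}{-171822} = \left(-16458\right) \left(- \frac{1}{22317}\right) + 180605 \left(- \frac{1}{171822}\right) = \frac{5486}{7439} - \frac{180605}{171822} = - \frac{400905103}{1278183858}$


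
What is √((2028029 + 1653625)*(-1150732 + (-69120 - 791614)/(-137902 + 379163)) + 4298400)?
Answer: 2*I*√61649892448105781877771/241261 ≈ 2.0583e+6*I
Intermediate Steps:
√((2028029 + 1653625)*(-1150732 + (-69120 - 791614)/(-137902 + 379163)) + 4298400) = √(3681654*(-1150732 - 860734/241261) + 4298400) = √(3681654*(-277627613786/241261) + 4298400) = √(-1022128814805682044/241261 + 4298400) = √(-1022127777769399644/241261) = 2*I*√61649892448105781877771/241261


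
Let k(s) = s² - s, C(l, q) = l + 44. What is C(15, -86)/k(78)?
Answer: 59/6006 ≈ 0.0098235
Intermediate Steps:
C(l, q) = 44 + l
C(15, -86)/k(78) = (44 + 15)/((78*(-1 + 78))) = 59/((78*77)) = 59/6006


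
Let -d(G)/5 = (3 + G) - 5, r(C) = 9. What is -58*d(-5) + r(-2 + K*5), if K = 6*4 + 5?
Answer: -2021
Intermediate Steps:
K = 29 (K = 24 + 5 = 29)
d(G) = 10 - 5*G (d(G) = -5*((3 + G) - 5) = -5*(-2 + G) = 10 - 5*G)
-58*d(-5) + r(-2 + K*5) = -58*(10 - 5*(-5)) + 9 = -58*(10 + 25) + 9 = -58*35 + 9 = -2030 + 9 = -2021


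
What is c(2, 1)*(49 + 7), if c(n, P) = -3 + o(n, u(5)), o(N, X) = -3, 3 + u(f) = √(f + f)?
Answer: -336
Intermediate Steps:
u(f) = -3 + √2*√f (u(f) = -3 + √(f + f) = -3 + √(2*f) = -3 + √2*√f)
c(n, P) = -6 (c(n, P) = -3 - 3 = -6)
c(2, 1)*(49 + 7) = -6*(49 + 7) = -6*56 = -336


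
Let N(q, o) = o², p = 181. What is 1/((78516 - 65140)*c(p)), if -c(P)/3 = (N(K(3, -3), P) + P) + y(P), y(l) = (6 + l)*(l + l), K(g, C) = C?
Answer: -1/4038321408 ≈ -2.4763e-10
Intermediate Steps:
y(l) = 2*l*(6 + l) (y(l) = (6 + l)*(2*l) = 2*l*(6 + l))
c(P) = -3*P - 3*P² - 6*P*(6 + P) (c(P) = -3*((P² + P) + 2*P*(6 + P)) = -3*((P + P²) + 2*P*(6 + P)) = -3*(P + P² + 2*P*(6 + P)) = -3*P - 3*P² - 6*P*(6 + P))
1/((78516 - 65140)*c(p)) = 1/((78516 - 65140)*((3*181*(-13 - 3*181)))) = 1/(13376*((3*181*(-13 - 543)))) = 1/(13376*((3*181*(-556)))) = (1/13376)/(-301908) = (1/13376)*(-1/301908) = -1/4038321408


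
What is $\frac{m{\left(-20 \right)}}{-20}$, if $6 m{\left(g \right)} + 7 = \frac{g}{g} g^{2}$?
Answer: $- \frac{131}{40} \approx -3.275$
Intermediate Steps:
$m{\left(g \right)} = - \frac{7}{6} + \frac{g^{2}}{6}$ ($m{\left(g \right)} = - \frac{7}{6} + \frac{\frac{g}{g} g^{2}}{6} = - \frac{7}{6} + \frac{1 g^{2}}{6} = - \frac{7}{6} + \frac{g^{2}}{6}$)
$\frac{m{\left(-20 \right)}}{-20} = \frac{- \frac{7}{6} + \frac{\left(-20\right)^{2}}{6}}{-20} = \left(- \frac{7}{6} + \frac{1}{6} \cdot 400\right) \left(- \frac{1}{20}\right) = \left(- \frac{7}{6} + \frac{200}{3}\right) \left(- \frac{1}{20}\right) = \frac{131}{2} \left(- \frac{1}{20}\right) = - \frac{131}{40}$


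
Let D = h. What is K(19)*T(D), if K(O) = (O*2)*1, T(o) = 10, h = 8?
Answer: 380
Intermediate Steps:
D = 8
K(O) = 2*O (K(O) = (2*O)*1 = 2*O)
K(19)*T(D) = (2*19)*10 = 38*10 = 380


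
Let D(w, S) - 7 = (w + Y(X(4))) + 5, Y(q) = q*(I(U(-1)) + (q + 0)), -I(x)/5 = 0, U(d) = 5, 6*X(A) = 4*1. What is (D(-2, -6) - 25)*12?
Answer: -524/3 ≈ -174.67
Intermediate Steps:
X(A) = ⅔ (X(A) = (4*1)/6 = (⅙)*4 = ⅔)
I(x) = 0 (I(x) = -5*0 = 0)
Y(q) = q² (Y(q) = q*(0 + (q + 0)) = q*(0 + q) = q*q = q²)
D(w, S) = 112/9 + w (D(w, S) = 7 + ((w + (⅔)²) + 5) = 7 + ((w + 4/9) + 5) = 7 + ((4/9 + w) + 5) = 7 + (49/9 + w) = 112/9 + w)
(D(-2, -6) - 25)*12 = ((112/9 - 2) - 25)*12 = (94/9 - 25)*12 = -131/9*12 = -524/3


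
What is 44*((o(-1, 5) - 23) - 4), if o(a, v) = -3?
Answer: -1320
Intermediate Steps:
44*((o(-1, 5) - 23) - 4) = 44*((-3 - 23) - 4) = 44*(-26 - 4) = 44*(-30) = -1320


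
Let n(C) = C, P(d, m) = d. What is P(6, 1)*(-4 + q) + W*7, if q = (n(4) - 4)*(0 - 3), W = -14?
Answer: -122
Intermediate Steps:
q = 0 (q = (4 - 4)*(0 - 3) = 0*(-3) = 0)
P(6, 1)*(-4 + q) + W*7 = 6*(-4 + 0) - 14*7 = 6*(-4) - 98 = -24 - 98 = -122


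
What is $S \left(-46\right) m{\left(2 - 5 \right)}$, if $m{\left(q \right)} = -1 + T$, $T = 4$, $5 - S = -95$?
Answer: $-13800$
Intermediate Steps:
$S = 100$ ($S = 5 - -95 = 5 + 95 = 100$)
$m{\left(q \right)} = 3$ ($m{\left(q \right)} = -1 + 4 = 3$)
$S \left(-46\right) m{\left(2 - 5 \right)} = 100 \left(-46\right) 3 = \left(-4600\right) 3 = -13800$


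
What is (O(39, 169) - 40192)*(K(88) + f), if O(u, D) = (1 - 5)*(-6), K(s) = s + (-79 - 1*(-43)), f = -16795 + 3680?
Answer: 524714584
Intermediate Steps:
f = -13115
K(s) = -36 + s (K(s) = s + (-79 + 43) = s - 36 = -36 + s)
O(u, D) = 24 (O(u, D) = -4*(-6) = 24)
(O(39, 169) - 40192)*(K(88) + f) = (24 - 40192)*((-36 + 88) - 13115) = -40168*(52 - 13115) = -40168*(-13063) = 524714584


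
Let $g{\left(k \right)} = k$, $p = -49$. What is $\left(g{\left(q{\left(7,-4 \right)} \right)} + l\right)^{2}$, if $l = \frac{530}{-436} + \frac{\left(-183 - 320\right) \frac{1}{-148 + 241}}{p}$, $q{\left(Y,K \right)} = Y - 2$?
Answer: $\frac{14970546134041}{986895217476} \approx 15.169$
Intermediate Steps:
$q{\left(Y,K \right)} = -2 + Y$
$l = - \frac{1097951}{993426}$ ($l = \frac{530}{-436} + \frac{\left(-183 - 320\right) \frac{1}{-148 + 241}}{-49} = 530 \left(- \frac{1}{436}\right) + - \frac{503}{93} \left(- \frac{1}{49}\right) = - \frac{265}{218} + \left(-503\right) \frac{1}{93} \left(- \frac{1}{49}\right) = - \frac{265}{218} - - \frac{503}{4557} = - \frac{265}{218} + \frac{503}{4557} = - \frac{1097951}{993426} \approx -1.1052$)
$\left(g{\left(q{\left(7,-4 \right)} \right)} + l\right)^{2} = \left(\left(-2 + 7\right) - \frac{1097951}{993426}\right)^{2} = \left(5 - \frac{1097951}{993426}\right)^{2} = \left(\frac{3869179}{993426}\right)^{2} = \frac{14970546134041}{986895217476}$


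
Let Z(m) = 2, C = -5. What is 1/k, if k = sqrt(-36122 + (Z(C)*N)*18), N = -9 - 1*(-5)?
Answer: -I*sqrt(36266)/36266 ≈ -0.0052511*I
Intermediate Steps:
N = -4 (N = -9 + 5 = -4)
k = I*sqrt(36266) (k = sqrt(-36122 + (2*(-4))*18) = sqrt(-36122 - 8*18) = sqrt(-36122 - 144) = sqrt(-36266) = I*sqrt(36266) ≈ 190.44*I)
1/k = 1/(I*sqrt(36266)) = -I*sqrt(36266)/36266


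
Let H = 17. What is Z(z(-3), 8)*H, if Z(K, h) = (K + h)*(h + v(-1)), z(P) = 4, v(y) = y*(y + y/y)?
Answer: 1632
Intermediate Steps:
v(y) = y*(1 + y) (v(y) = y*(y + 1) = y*(1 + y))
Z(K, h) = h*(K + h) (Z(K, h) = (K + h)*(h - (1 - 1)) = (K + h)*(h - 1*0) = (K + h)*(h + 0) = (K + h)*h = h*(K + h))
Z(z(-3), 8)*H = (8*(4 + 8))*17 = (8*12)*17 = 96*17 = 1632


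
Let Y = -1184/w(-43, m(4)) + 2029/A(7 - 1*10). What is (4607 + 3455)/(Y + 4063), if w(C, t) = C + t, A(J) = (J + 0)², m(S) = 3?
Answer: 181395/97156 ≈ 1.8670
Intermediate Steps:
A(J) = J²
Y = 11477/45 (Y = -1184/(-43 + 3) + 2029/((7 - 1*10)²) = -1184/(-40) + 2029/((7 - 10)²) = -1184*(-1/40) + 2029/((-3)²) = 148/5 + 2029/9 = 11477/45 ≈ 255.04)
(4607 + 3455)/(Y + 4063) = (4607 + 3455)/(11477/45 + 4063) = 8062/(194312/45) = 8062*(45/194312) = 181395/97156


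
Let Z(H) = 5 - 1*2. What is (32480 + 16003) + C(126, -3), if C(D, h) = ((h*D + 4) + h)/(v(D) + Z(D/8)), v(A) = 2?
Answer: 242038/5 ≈ 48408.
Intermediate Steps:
Z(H) = 3 (Z(H) = 5 - 2 = 3)
C(D, h) = ⅘ + h/5 + D*h/5 (C(D, h) = ((h*D + 4) + h)/(2 + 3) = ((D*h + 4) + h)/5 = ((4 + D*h) + h)*(⅕) = (4 + h + D*h)*(⅕) = ⅘ + h/5 + D*h/5)
(32480 + 16003) + C(126, -3) = (32480 + 16003) + (⅘ + (⅕)*(-3) + (⅕)*126*(-3)) = 48483 + (⅘ - ⅗ - 378/5) = 48483 - 377/5 = 242038/5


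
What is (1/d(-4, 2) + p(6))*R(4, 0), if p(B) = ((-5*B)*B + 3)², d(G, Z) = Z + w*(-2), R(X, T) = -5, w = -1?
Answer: -626585/4 ≈ -1.5665e+5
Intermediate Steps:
d(G, Z) = 2 + Z (d(G, Z) = Z - 1*(-2) = Z + 2 = 2 + Z)
p(B) = (3 - 5*B²)² (p(B) = (-5*B² + 3)² = (3 - 5*B²)²)
(1/d(-4, 2) + p(6))*R(4, 0) = (1/(2 + 2) + (-3 + 5*6²)²)*(-5) = (1/4 + (-3 + 5*36)²)*(-5) = (¼ + (-3 + 180)²)*(-5) = (¼ + 177²)*(-5) = (¼ + 31329)*(-5) = (125317/4)*(-5) = -626585/4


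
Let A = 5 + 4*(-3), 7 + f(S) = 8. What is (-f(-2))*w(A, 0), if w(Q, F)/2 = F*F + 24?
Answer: -48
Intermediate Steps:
f(S) = 1 (f(S) = -7 + 8 = 1)
A = -7 (A = 5 - 12 = -7)
w(Q, F) = 48 + 2*F² (w(Q, F) = 2*(F*F + 24) = 2*(F² + 24) = 2*(24 + F²) = 48 + 2*F²)
(-f(-2))*w(A, 0) = (-1*1)*(48 + 2*0²) = -(48 + 2*0) = -(48 + 0) = -1*48 = -48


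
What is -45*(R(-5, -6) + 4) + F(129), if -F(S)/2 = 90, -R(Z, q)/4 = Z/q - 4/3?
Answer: -450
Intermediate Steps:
R(Z, q) = 16/3 - 4*Z/q (R(Z, q) = -4*(Z/q - 4/3) = -4*(-4/3 + Z/q) = 16/3 - 4*Z/q)
F(S) = -180 (F(S) = -2*90 = -180)
-45*(R(-5, -6) + 4) + F(129) = -45*((16/3 - 4*(-5)/(-6)) + 4) - 180 = -45*((16/3 - 4*(-5)*(-⅙)) + 4) - 180 = -45*((16/3 - 10/3) + 4) - 180 = -45*(2 + 4) - 180 = -45*6 - 180 = -270 - 180 = -450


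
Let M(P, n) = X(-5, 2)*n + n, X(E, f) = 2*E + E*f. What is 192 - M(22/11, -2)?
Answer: 154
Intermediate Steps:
M(P, n) = -19*n (M(P, n) = (-5*(2 + 2))*n + n = (-5*4)*n + n = -20*n + n = -19*n)
192 - M(22/11, -2) = 192 - (-19)*(-2) = 192 - 1*38 = 192 - 38 = 154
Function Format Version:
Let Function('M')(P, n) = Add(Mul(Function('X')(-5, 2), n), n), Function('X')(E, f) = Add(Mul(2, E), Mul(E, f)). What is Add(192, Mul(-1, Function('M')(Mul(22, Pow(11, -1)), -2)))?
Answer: 154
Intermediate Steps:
Function('M')(P, n) = Mul(-19, n) (Function('M')(P, n) = Add(Mul(Mul(-5, Add(2, 2)), n), n) = Add(Mul(Mul(-5, 4), n), n) = Add(Mul(-20, n), n) = Mul(-19, n))
Add(192, Mul(-1, Function('M')(Mul(22, Pow(11, -1)), -2))) = Add(192, Mul(-1, Mul(-19, -2))) = Add(192, Mul(-1, 38)) = Add(192, -38) = 154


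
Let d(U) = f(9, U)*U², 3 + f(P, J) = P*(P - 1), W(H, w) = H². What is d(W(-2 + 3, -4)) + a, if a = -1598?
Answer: -1529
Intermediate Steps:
f(P, J) = -3 + P*(-1 + P) (f(P, J) = -3 + P*(P - 1) = -3 + P*(-1 + P))
d(U) = 69*U² (d(U) = (-3 + 9² - 1*9)*U² = (-3 + 81 - 9)*U² = 69*U²)
d(W(-2 + 3, -4)) + a = 69*((-2 + 3)²)² - 1598 = 69*(1²)² - 1598 = 69*1² - 1598 = 69*1 - 1598 = 69 - 1598 = -1529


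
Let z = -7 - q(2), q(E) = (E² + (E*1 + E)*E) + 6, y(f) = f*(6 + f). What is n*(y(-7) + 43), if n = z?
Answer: -1250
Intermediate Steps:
q(E) = 6 + 3*E² (q(E) = (E² + (E + E)*E) + 6 = (E² + (2*E)*E) + 6 = (E² + 2*E²) + 6 = 3*E² + 6 = 6 + 3*E²)
z = -25 (z = -7 - (6 + 3*2²) = -7 - (6 + 3*4) = -7 - (6 + 12) = -7 - 1*18 = -7 - 18 = -25)
n = -25
n*(y(-7) + 43) = -25*(-7*(6 - 7) + 43) = -25*(-7*(-1) + 43) = -25*(7 + 43) = -25*50 = -1250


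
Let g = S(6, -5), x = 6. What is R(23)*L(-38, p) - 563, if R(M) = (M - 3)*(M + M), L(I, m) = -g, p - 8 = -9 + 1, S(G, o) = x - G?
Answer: -563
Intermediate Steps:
S(G, o) = 6 - G
g = 0 (g = 6 - 1*6 = 6 - 6 = 0)
p = 0 (p = 8 + (-9 + 1) = 8 - 8 = 0)
L(I, m) = 0 (L(I, m) = -1*0 = 0)
R(M) = 2*M*(-3 + M) (R(M) = (-3 + M)*(2*M) = 2*M*(-3 + M))
R(23)*L(-38, p) - 563 = (2*23*(-3 + 23))*0 - 563 = (2*23*20)*0 - 563 = 920*0 - 563 = 0 - 563 = -563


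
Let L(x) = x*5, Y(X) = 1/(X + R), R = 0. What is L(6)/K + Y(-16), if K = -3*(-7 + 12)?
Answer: -33/16 ≈ -2.0625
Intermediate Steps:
Y(X) = 1/X (Y(X) = 1/(X + 0) = 1/X)
K = -15 (K = -3*5 = -15)
L(x) = 5*x
L(6)/K + Y(-16) = (5*6)/(-15) + 1/(-16) = 30*(-1/15) - 1/16 = -2 - 1/16 = -33/16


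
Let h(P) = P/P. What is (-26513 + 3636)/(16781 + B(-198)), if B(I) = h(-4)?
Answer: -22877/16782 ≈ -1.3632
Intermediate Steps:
h(P) = 1
B(I) = 1
(-26513 + 3636)/(16781 + B(-198)) = (-26513 + 3636)/(16781 + 1) = -22877/16782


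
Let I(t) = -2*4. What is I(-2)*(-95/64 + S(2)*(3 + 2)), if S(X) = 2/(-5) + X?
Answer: -417/8 ≈ -52.125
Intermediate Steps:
I(t) = -8
S(X) = -⅖ + X (S(X) = 2*(-⅕) + X = -⅖ + X)
I(-2)*(-95/64 + S(2)*(3 + 2)) = -8*(-95/64 + (-⅖ + 2)*(3 + 2)) = -8*(-95*1/64 + (8/5)*5) = -8*(-95/64 + 8) = -8*417/64 = -417/8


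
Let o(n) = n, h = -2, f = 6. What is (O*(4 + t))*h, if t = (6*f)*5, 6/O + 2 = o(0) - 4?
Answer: 368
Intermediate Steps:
O = -1 (O = 6/(-2 + (0 - 4)) = 6/(-2 - 4) = 6/(-6) = 6*(-⅙) = -1)
t = 180 (t = (6*6)*5 = 36*5 = 180)
(O*(4 + t))*h = -(4 + 180)*(-2) = -1*184*(-2) = -184*(-2) = 368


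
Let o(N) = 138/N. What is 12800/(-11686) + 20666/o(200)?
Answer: 12074702200/403167 ≈ 29950.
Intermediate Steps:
12800/(-11686) + 20666/o(200) = 12800/(-11686) + 20666/((138/200)) = 12800*(-1/11686) + 20666/((138*(1/200))) = -6400/5843 + 20666/(69/100) = -6400/5843 + 20666*(100/69) = -6400/5843 + 2066600/69 = 12074702200/403167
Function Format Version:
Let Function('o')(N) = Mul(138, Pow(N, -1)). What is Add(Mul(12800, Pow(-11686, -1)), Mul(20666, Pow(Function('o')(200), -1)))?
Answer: Rational(12074702200, 403167) ≈ 29950.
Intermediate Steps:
Add(Mul(12800, Pow(-11686, -1)), Mul(20666, Pow(Function('o')(200), -1))) = Add(Mul(12800, Pow(-11686, -1)), Mul(20666, Pow(Mul(138, Pow(200, -1)), -1))) = Add(Mul(12800, Rational(-1, 11686)), Mul(20666, Pow(Mul(138, Rational(1, 200)), -1))) = Add(Rational(-6400, 5843), Mul(20666, Pow(Rational(69, 100), -1))) = Add(Rational(-6400, 5843), Mul(20666, Rational(100, 69))) = Add(Rational(-6400, 5843), Rational(2066600, 69)) = Rational(12074702200, 403167)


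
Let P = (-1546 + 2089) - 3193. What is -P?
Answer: 2650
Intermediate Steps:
P = -2650 (P = 543 - 3193 = -2650)
-P = -1*(-2650) = 2650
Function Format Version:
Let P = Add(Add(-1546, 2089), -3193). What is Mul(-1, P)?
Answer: 2650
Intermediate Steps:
P = -2650 (P = Add(543, -3193) = -2650)
Mul(-1, P) = Mul(-1, -2650) = 2650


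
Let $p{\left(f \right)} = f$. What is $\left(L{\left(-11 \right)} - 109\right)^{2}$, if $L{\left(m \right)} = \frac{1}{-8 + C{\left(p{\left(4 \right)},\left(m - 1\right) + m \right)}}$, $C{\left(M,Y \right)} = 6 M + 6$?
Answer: $\frac{5745609}{484} \approx 11871.0$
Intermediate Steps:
$C{\left(M,Y \right)} = 6 + 6 M$
$L{\left(m \right)} = \frac{1}{22}$ ($L{\left(m \right)} = \frac{1}{-8 + \left(6 + 6 \cdot 4\right)} = \frac{1}{-8 + \left(6 + 24\right)} = \frac{1}{-8 + 30} = \frac{1}{22}$)
$\left(L{\left(-11 \right)} - 109\right)^{2} = \left(\frac{1}{22} - 109\right)^{2} = \left(- \frac{2397}{22}\right)^{2} = \frac{5745609}{484}$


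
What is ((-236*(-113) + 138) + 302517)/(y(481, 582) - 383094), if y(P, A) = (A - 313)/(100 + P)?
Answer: -191336663/222577345 ≈ -0.85964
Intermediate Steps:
y(P, A) = (-313 + A)/(100 + P)
((-236*(-113) + 138) + 302517)/(y(481, 582) - 383094) = ((-236*(-113) + 138) + 302517)/((-313 + 582)/(100 + 481) - 383094) = ((26668 + 138) + 302517)/(269/581 - 383094) = (26806 + 302517)/((1/581)*269 - 383094) = 329323/(269/581 - 383094) = 329323/(-222577345/581) = 329323*(-581/222577345) = -191336663/222577345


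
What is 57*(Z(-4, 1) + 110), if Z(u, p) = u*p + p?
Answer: 6099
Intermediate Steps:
Z(u, p) = p + p*u (Z(u, p) = p*u + p = p + p*u)
57*(Z(-4, 1) + 110) = 57*(1*(1 - 4) + 110) = 57*(1*(-3) + 110) = 57*(-3 + 110) = 57*107 = 6099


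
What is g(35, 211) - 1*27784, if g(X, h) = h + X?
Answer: -27538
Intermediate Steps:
g(X, h) = X + h
g(35, 211) - 1*27784 = (35 + 211) - 1*27784 = 246 - 27784 = -27538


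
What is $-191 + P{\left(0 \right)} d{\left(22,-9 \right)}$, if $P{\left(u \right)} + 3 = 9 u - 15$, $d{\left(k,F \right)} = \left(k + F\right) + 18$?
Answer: $-749$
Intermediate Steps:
$d{\left(k,F \right)} = 18 + F + k$ ($d{\left(k,F \right)} = \left(F + k\right) + 18 = 18 + F + k$)
$P{\left(u \right)} = -18 + 9 u$ ($P{\left(u \right)} = -3 + \left(9 u - 15\right) = -3 + \left(-15 + 9 u\right) = -18 + 9 u$)
$-191 + P{\left(0 \right)} d{\left(22,-9 \right)} = -191 + \left(-18 + 9 \cdot 0\right) \left(18 - 9 + 22\right) = -191 + \left(-18 + 0\right) 31 = -191 - 558 = -749$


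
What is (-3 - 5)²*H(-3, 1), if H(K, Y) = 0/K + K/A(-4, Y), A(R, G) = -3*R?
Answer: -16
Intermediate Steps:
H(K, Y) = K/12 (H(K, Y) = 0/K + K/((-3*(-4))) = 0 + K/12 = K/12)
(-3 - 5)²*H(-3, 1) = (-3 - 5)²*((1/12)*(-3)) = (-8)²*(-¼) = 64*(-¼) = -16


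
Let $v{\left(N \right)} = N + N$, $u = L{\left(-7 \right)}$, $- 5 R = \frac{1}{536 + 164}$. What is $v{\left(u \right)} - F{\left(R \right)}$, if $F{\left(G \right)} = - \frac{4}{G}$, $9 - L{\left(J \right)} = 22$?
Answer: $-14026$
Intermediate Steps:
$L{\left(J \right)} = -13$ ($L{\left(J \right)} = 9 - 22 = -13$)
$R = - \frac{1}{3500}$ ($R = - \frac{1}{5 \left(536 + 164\right)} = - \frac{1}{5 \cdot 700} = \left(- \frac{1}{5}\right) \frac{1}{700} = - \frac{1}{3500} \approx -0.00028571$)
$u = -13$
$v{\left(N \right)} = 2 N$
$v{\left(u \right)} - F{\left(R \right)} = 2 \left(-13\right) - - \frac{4}{- \frac{1}{3500}} = -26 - \left(-4\right) \left(-3500\right) = -26 - 14000 = -14026$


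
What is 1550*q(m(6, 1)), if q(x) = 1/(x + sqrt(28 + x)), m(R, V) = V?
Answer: -775/14 + 775*sqrt(29)/14 ≈ 242.75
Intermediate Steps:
1550*q(m(6, 1)) = 1550/(1 + sqrt(28 + 1)) = 1550/(1 + sqrt(29))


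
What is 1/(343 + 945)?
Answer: 1/1288 ≈ 0.00077640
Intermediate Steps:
1/(343 + 945) = 1/1288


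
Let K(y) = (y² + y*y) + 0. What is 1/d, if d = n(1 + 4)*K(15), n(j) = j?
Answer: 1/2250 ≈ 0.00044444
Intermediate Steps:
K(y) = 2*y² (K(y) = (y² + y²) + 0 = 2*y² + 0 = 2*y²)
d = 2250 (d = (1 + 4)*(2*15²) = 5*(2*225) = 5*450 = 2250)
1/d = 1/2250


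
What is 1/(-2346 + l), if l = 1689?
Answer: -1/657 ≈ -0.0015221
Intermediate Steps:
1/(-2346 + l) = 1/(-2346 + 1689) = 1/(-657) = -1/657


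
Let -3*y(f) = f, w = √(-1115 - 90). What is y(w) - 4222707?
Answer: -4222707 - I*√1205/3 ≈ -4.2227e+6 - 11.571*I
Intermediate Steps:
w = I*√1205 (w = √(-1205) = I*√1205 ≈ 34.713*I)
y(f) = -f/3
y(w) - 4222707 = -I*√1205/3 - 4222707 = -4222707 - I*√1205/3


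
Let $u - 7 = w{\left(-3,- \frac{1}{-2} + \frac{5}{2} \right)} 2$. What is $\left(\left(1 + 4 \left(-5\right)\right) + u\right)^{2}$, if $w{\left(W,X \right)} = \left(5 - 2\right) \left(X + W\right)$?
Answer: $144$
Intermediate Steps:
$w{\left(W,X \right)} = 3 W + 3 X$ ($w{\left(W,X \right)} = 3 \left(W + X\right) = 3 W + 3 X$)
$u = 7$ ($u = 7 + \left(3 \left(-3\right) + 3 \left(- \frac{1}{-2} + \frac{5}{2}\right)\right) 2 = 7 + \left(-9 + 3 \left(\left(-1\right) \left(- \frac{1}{2}\right) + 5 \cdot \frac{1}{2}\right)\right) 2 = 7 + \left(-9 + 3 \left(\frac{1}{2} + \frac{5}{2}\right)\right) 2 = 7 + \left(-9 + 3 \cdot 3\right) 2 = 7 + \left(-9 + 9\right) 2 = 7 + 0 \cdot 2 = 7 + 0 = 7$)
$\left(\left(1 + 4 \left(-5\right)\right) + u\right)^{2} = \left(\left(1 + 4 \left(-5\right)\right) + 7\right)^{2} = \left(\left(1 - 20\right) + 7\right)^{2} = \left(-19 + 7\right)^{2} = \left(-12\right)^{2} = 144$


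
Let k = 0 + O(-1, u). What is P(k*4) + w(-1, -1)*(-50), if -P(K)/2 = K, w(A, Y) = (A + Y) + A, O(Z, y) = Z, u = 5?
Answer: 158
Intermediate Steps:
w(A, Y) = Y + 2*A
k = -1 (k = 0 - 1 = -1)
P(K) = -2*K
P(k*4) + w(-1, -1)*(-50) = -(-2)*4 + (-1 + 2*(-1))*(-50) = -2*(-4) + (-1 - 2)*(-50) = 8 - 3*(-50) = 8 + 150 = 158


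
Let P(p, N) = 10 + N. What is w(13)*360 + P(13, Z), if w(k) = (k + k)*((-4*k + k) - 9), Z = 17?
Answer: -449253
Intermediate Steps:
w(k) = 2*k*(-9 - 3*k) (w(k) = (2*k)*(-3*k - 9) = (2*k)*(-9 - 3*k) = 2*k*(-9 - 3*k))
w(13)*360 + P(13, Z) = -6*13*(3 + 13)*360 + (10 + 17) = -6*13*16*360 + 27 = -1248*360 + 27 = -449280 + 27 = -449253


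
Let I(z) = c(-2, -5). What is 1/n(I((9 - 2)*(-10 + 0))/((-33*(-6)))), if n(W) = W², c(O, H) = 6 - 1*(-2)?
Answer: 9801/16 ≈ 612.56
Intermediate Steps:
c(O, H) = 8 (c(O, H) = 6 + 2 = 8)
I(z) = 8
1/n(I((9 - 2)*(-10 + 0))/((-33*(-6)))) = 1/((8/((-33*(-6))))²) = 1/((8/198)²) = 1/((8*(1/198))²) = 1/((4/99)²) = 1/(16/9801) = 9801/16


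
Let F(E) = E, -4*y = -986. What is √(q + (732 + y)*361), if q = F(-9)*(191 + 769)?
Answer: √1378394/2 ≈ 587.03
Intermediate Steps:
y = 493/2 (y = -¼*(-986) = 493/2 ≈ 246.50)
q = -8640 (q = -9*(191 + 769) = -9*960 = -8640)
√(q + (732 + y)*361) = √(-8640 + (732 + 493/2)*361) = √(-8640 + (1957/2)*361) = √(-8640 + 706477/2) = √(689197/2) = √1378394/2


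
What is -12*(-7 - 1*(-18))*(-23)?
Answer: 3036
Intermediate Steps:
-12*(-7 - 1*(-18))*(-23) = -12*(-7 + 18)*(-23) = -12*11*(-23) = -132*(-23) = 3036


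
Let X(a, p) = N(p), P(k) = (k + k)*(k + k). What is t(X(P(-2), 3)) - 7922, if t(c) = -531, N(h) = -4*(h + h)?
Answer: -8453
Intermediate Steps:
P(k) = 4*k² (P(k) = (2*k)*(2*k) = 4*k²)
N(h) = -8*h
X(a, p) = -8*p
t(X(P(-2), 3)) - 7922 = -531 - 7922 = -8453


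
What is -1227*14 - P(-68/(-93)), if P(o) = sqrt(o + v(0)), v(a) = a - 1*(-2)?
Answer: -17178 - sqrt(23622)/93 ≈ -17180.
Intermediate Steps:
v(a) = 2 + a (v(a) = a + 2 = 2 + a)
P(o) = sqrt(2 + o) (P(o) = sqrt(o + (2 + 0)) = sqrt(o + 2) = sqrt(2 + o))
-1227*14 - P(-68/(-93)) = -1227*14 - sqrt(2 - 68/(-93)) = -17178 - sqrt(2 - 68*(-1/93)) = -17178 - sqrt(2 + 68/93) = -17178 - sqrt(254/93) = -17178 - sqrt(23622)/93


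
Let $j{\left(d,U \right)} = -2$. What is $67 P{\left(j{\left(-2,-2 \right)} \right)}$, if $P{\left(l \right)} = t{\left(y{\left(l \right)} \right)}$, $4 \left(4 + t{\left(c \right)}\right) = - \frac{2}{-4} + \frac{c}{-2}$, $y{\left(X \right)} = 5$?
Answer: $- \frac{603}{2} \approx -301.5$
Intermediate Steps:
$t{\left(c \right)} = - \frac{31}{8} - \frac{c}{8}$ ($t{\left(c \right)} = -4 + \frac{- \frac{2}{-4} + \frac{c}{-2}}{4} = -4 + \frac{\left(-2\right) \left(- \frac{1}{4}\right) + c \left(- \frac{1}{2}\right)}{4} = -4 + \frac{\frac{1}{2} - \frac{c}{2}}{4} = -4 - \left(- \frac{1}{8} + \frac{c}{8}\right) = - \frac{31}{8} - \frac{c}{8}$)
$P{\left(l \right)} = - \frac{9}{2}$ ($P{\left(l \right)} = - \frac{31}{8} - \frac{5}{8} = - \frac{9}{2}$)
$67 P{\left(j{\left(-2,-2 \right)} \right)} = 67 \left(- \frac{9}{2}\right) = - \frac{603}{2}$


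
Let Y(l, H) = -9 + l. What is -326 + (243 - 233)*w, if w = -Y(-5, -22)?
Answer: -186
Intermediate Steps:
w = 14 (w = -(-9 - 5) = -1*(-14) = 14)
-326 + (243 - 233)*w = -326 + (243 - 233)*14 = -326 + 10*14 = -326 + 140 = -186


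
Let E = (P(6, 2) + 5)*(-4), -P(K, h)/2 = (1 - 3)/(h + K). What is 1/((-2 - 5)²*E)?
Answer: -1/1078 ≈ -0.00092764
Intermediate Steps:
P(K, h) = 4/(K + h) (P(K, h) = -2*(1 - 3)/(h + K) = -(-4)/(K + h) = 4/(K + h))
E = -22 (E = (4/(6 + 2) + 5)*(-4) = (4/8 + 5)*(-4) = (4*(⅛) + 5)*(-4) = (½ + 5)*(-4) = (11/2)*(-4) = -22)
1/((-2 - 5)²*E) = 1/((-2 - 5)²*(-22)) = 1/((-7)²*(-22)) = 1/(49*(-22)) = 1/(-1078) = -1/1078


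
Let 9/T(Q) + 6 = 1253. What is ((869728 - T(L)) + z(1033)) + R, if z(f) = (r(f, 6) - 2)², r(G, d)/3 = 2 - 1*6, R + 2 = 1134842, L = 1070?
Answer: 2499940699/1247 ≈ 2.0048e+6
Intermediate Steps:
T(Q) = 9/1247 (T(Q) = 9/(-6 + 1253) = 9/1247)
R = 1134840 (R = -2 + 1134842 = 1134840)
r(G, d) = -12 (r(G, d) = 3*(2 - 1*6) = 3*(2 - 6) = 3*(-4) = -12)
z(f) = 196 (z(f) = (-12 - 2)² = (-14)² = 196)
((869728 - T(L)) + z(1033)) + R = ((869728 - 1*9/1247) + 196) + 1134840 = ((869728 - 9/1247) + 196) + 1134840 = (1084550807/1247 + 196) + 1134840 = 1084795219/1247 + 1134840 = 2499940699/1247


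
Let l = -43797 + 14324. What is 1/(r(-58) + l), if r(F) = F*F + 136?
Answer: -1/25973 ≈ -3.8502e-5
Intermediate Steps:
l = -29473
r(F) = 136 + F**2 (r(F) = F**2 + 136 = 136 + F**2)
1/(r(-58) + l) = 1/((136 + (-58)**2) - 29473) = 1/((136 + 3364) - 29473) = 1/(3500 - 29473) = 1/(-25973) = -1/25973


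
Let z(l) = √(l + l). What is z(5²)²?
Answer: 50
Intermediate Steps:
z(l) = √2*√l (z(l) = √(2*l) = √2*√l)
z(5²)² = (√2*√(5²))² = (√2*√25)² = (√2*5)² = (5*√2)² = 50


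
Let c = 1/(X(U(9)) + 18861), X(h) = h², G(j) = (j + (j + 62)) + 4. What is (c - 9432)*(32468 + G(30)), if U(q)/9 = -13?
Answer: -5003368028903/16275 ≈ -3.0743e+8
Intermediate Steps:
U(q) = -117 (U(q) = 9*(-13) = -117)
G(j) = 66 + 2*j (G(j) = (j + (62 + j)) + 4 = (62 + 2*j) + 4 = 66 + 2*j)
c = 1/32550 (c = 1/((-117)² + 18861) = 1/(13689 + 18861) = 1/32550 ≈ 3.0722e-5)
(c - 9432)*(32468 + G(30)) = (1/32550 - 9432)*(32468 + (66 + 2*30)) = -307011599*(32468 + (66 + 60))/32550 = -307011599*(32468 + 126)/32550 = -307011599/32550*32594 = -5003368028903/16275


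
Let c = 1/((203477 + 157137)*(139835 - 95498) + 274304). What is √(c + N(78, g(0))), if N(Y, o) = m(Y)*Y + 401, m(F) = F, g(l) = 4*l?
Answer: √1657840160888042814203962/15988817222 ≈ 80.530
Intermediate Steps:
c = 1/15988817222 (c = 1/(360614*44337 + 274304) = 1/(15988542918 + 274304) = 1/15988817222 ≈ 6.2544e-11)
N(Y, o) = 401 + Y² (N(Y, o) = Y*Y + 401 = Y² + 401 = 401 + Y²)
√(c + N(78, g(0))) = √(1/15988817222 + (401 + 78²)) = √(1/15988817222 + (401 + 6084)) = √(1/15988817222 + 6485) = √(103687479684671/15988817222) = √1657840160888042814203962/15988817222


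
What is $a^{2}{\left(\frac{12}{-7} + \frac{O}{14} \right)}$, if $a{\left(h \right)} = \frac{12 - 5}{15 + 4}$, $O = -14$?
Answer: $\frac{49}{361} \approx 0.13573$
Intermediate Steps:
$a{\left(h \right)} = \frac{7}{19}$
$a^{2}{\left(\frac{12}{-7} + \frac{O}{14} \right)} = \left(\frac{7}{19}\right)^{2} = \frac{49}{361}$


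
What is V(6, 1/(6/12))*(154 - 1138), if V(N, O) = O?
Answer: -1968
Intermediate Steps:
V(6, 1/(6/12))*(154 - 1138) = (154 - 1138)/((6/12)) = -984/(6*(1/12)) = -984/(½) = 2*(-984) = -1968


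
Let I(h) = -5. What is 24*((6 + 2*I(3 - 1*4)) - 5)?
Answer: -216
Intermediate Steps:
24*((6 + 2*I(3 - 1*4)) - 5) = 24*((6 + 2*(-5)) - 5) = 24*((6 - 10) - 5) = 24*(-4 - 5) = 24*(-9) = -216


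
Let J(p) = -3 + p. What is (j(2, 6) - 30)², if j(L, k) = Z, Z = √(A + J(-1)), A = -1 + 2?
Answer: (30 - I*√3)² ≈ 897.0 - 103.92*I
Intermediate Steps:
A = 1
Z = I*√3 (Z = √(1 + (-3 - 1)) = √(1 - 4) = √(-3) = I*√3 ≈ 1.732*I)
j(L, k) = I*√3
(j(2, 6) - 30)² = (I*√3 - 30)² = (-30 + I*√3)²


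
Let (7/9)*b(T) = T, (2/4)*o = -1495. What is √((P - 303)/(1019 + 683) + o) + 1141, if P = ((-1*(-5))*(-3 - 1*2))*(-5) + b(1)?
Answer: 1141 + 3*I*√47158387962/11914 ≈ 1141.0 + 54.682*I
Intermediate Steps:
o = -2990 (o = 2*(-1495) = -2990)
b(T) = 9*T/7
P = 884/7 (P = ((-1*(-5))*(-3 - 1*2))*(-5) + (9/7)*1 = (5*(-3 - 2))*(-5) + 9/7 = (5*(-5))*(-5) + 9/7 = -25*(-5) + 9/7 = 125 + 9/7 = 884/7 ≈ 126.29)
√((P - 303)/(1019 + 683) + o) + 1141 = √((884/7 - 303)/(1019 + 683) - 2990) + 1141 = √(-1237/7/1702 - 2990) + 1141 = √(-1237/7*1/1702 - 2990) + 1141 = √(-1237/11914 - 2990) + 1141 = √(-35624097/11914) + 1141 = 3*I*√47158387962/11914 + 1141 = 1141 + 3*I*√47158387962/11914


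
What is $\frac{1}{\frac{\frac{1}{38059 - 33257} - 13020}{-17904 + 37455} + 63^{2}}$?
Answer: $\frac{93883902}{372562684999} \approx 0.00025199$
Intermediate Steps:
$\frac{1}{\frac{\frac{1}{38059 - 33257} - 13020}{-17904 + 37455} + 63^{2}} = \frac{1}{\frac{\frac{1}{4802} - 13020}{19551} + 3969} = \frac{1}{\left(\frac{1}{4802} - 13020\right) \frac{1}{19551} + 3969} = \frac{1}{\left(- \frac{62522039}{4802}\right) \frac{1}{19551} + 3969} = \frac{1}{- \frac{62522039}{93883902} + 3969} = \frac{1}{\frac{372562684999}{93883902}} = \frac{93883902}{372562684999}$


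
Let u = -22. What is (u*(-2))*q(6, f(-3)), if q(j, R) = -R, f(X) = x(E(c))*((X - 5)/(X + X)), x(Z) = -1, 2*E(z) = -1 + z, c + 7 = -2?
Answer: 176/3 ≈ 58.667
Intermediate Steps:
c = -9 (c = -7 - 2 = -9)
E(z) = -½ + z/2 (E(z) = (-1 + z)/2 = -½ + z/2)
f(X) = -(-5 + X)/(2*X) (f(X) = -(X - 5)/(X + X) = -(-5 + X)/(2*X))
(u*(-2))*q(6, f(-3)) = (-22*(-2))*(-(5 - 1*(-3))/(2*(-3))) = 44*(-(-1)*(5 + 3)/(2*3)) = 44*(-(-1)*8/(2*3)) = 44*(-1*(-4/3)) = 44*(4/3) = 176/3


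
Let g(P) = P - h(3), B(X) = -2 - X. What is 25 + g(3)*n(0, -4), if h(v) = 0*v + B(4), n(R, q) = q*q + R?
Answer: 169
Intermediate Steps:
n(R, q) = R + q² (n(R, q) = q² + R = R + q²)
h(v) = -6 (h(v) = 0*v + (-2 - 1*4) = 0 + (-2 - 4) = 0 - 6 = -6)
g(P) = 6 + P (g(P) = P - 1*(-6) = P + 6 = 6 + P)
25 + g(3)*n(0, -4) = 25 + (6 + 3)*(0 + (-4)²) = 25 + 9*(0 + 16) = 25 + 9*16 = 25 + 144 = 169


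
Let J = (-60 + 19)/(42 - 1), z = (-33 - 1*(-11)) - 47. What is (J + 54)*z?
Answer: -3657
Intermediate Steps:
z = -69 (z = (-33 + 11) - 47 = -22 - 47 = -69)
J = -1 (J = -41/41 = -41*1/41 = -1)
(J + 54)*z = (-1 + 54)*(-69) = 53*(-69) = -3657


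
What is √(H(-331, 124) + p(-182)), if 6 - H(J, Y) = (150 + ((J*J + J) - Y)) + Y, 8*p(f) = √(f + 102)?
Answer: √(-437496 + 2*I*√5)/2 ≈ 0.0016903 + 330.72*I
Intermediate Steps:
p(f) = √(102 + f)/8 (p(f) = √(f + 102)/8 = √(102 + f)/8)
H(J, Y) = -144 - J - J² (H(J, Y) = 6 - ((150 + ((J*J + J) - Y)) + Y) = 6 - ((150 + ((J² + J) - Y)) + Y) = 6 - ((150 + ((J + J²) - Y)) + Y) = 6 - ((150 + (J + J² - Y)) + Y) = 6 - ((150 + J + J² - Y) + Y) = 6 - (150 + J + J²) = 6 + (-150 - J - J²) = -144 - J - J²)
√(H(-331, 124) + p(-182)) = √((-144 - 1*(-331) - 1*(-331)²) + √(102 - 182)/8) = √((-144 + 331 - 1*109561) + √(-80)/8) = √((-144 + 331 - 109561) + (4*I*√5)/8) = √(-109374 + I*√5/2)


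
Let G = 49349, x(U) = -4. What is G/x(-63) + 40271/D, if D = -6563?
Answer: -324038571/26252 ≈ -12343.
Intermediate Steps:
G/x(-63) + 40271/D = 49349/(-4) + 40271/(-6563) = 49349*(-1/4) + 40271*(-1/6563) = -49349/4 - 40271/6563 = -324038571/26252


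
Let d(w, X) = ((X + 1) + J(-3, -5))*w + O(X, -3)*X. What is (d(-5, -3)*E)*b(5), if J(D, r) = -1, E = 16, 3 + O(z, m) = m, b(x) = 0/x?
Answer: 0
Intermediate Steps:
b(x) = 0
O(z, m) = -3 + m
d(w, X) = -6*X + X*w (d(w, X) = ((X + 1) - 1)*w + (-3 - 3)*X = ((1 + X) - 1)*w - 6*X = X*w - 6*X = -6*X + X*w)
(d(-5, -3)*E)*b(5) = (-3*(-6 - 5)*16)*0 = (-3*(-11)*16)*0 = (33*16)*0 = 528*0 = 0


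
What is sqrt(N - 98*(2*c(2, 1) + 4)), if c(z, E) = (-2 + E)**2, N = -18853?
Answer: I*sqrt(19441) ≈ 139.43*I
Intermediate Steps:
sqrt(N - 98*(2*c(2, 1) + 4)) = sqrt(-18853 - 98*(2*(-2 + 1)**2 + 4)) = sqrt(-18853 - 98*(2*(-1)**2 + 4)) = sqrt(-18853 - 98*(2*1 + 4)) = sqrt(-18853 - 98*(2 + 4)) = sqrt(-18853 - 98*6) = sqrt(-18853 - 588) = sqrt(-19441) = I*sqrt(19441)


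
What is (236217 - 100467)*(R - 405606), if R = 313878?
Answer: -12452076000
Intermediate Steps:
(236217 - 100467)*(R - 405606) = (236217 - 100467)*(313878 - 405606) = 135750*(-91728) = -12452076000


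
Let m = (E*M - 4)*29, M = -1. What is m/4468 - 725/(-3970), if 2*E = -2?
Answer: 289391/1773796 ≈ 0.16315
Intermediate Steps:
E = -1 (E = (½)*(-2) = -1)
m = -87 (m = (-1*(-1) - 4)*29 = (1 - 4)*29 = -3*29 = -87)
m/4468 - 725/(-3970) = -87/4468 - 725/(-3970) = -87*1/4468 - 725*(-1/3970) = -87/4468 + 145/794 = 289391/1773796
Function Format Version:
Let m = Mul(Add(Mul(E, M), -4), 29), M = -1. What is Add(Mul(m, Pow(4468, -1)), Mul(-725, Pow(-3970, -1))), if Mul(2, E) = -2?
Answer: Rational(289391, 1773796) ≈ 0.16315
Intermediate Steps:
E = -1 (E = Mul(Rational(1, 2), -2) = -1)
m = -87 (m = Mul(Add(Mul(-1, -1), -4), 29) = Mul(Add(1, -4), 29) = Mul(-3, 29) = -87)
Add(Mul(m, Pow(4468, -1)), Mul(-725, Pow(-3970, -1))) = Add(Mul(-87, Pow(4468, -1)), Mul(-725, Pow(-3970, -1))) = Add(Mul(-87, Rational(1, 4468)), Mul(-725, Rational(-1, 3970))) = Add(Rational(-87, 4468), Rational(145, 794)) = Rational(289391, 1773796)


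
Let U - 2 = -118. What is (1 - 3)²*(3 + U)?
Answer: -452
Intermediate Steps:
U = -116 (U = 2 - 118 = -116)
(1 - 3)²*(3 + U) = (1 - 3)²*(3 - 116) = (-2)²*(-113) = 4*(-113) = -452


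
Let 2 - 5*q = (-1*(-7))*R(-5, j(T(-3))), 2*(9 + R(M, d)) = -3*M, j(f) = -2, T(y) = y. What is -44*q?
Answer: -110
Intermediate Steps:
R(M, d) = -9 - 3*M/2 (R(M, d) = -9 + (-3*M)/2 = -9 - 3*M/2)
q = 5/2 (q = 2/5 - (-1*(-7))*(-9 - 3/2*(-5))/5 = 2/5 - 7*(-9 + 15/2)/5 = 2/5 - 7*(-3)/(5*2) = 2/5 - 1/5*(-21/2) = 2/5 + 21/10 = 5/2 ≈ 2.5000)
-44*q = -44*5/2 = -110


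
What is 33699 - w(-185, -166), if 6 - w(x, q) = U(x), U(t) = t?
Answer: 33508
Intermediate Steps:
w(x, q) = 6 - x
33699 - w(-185, -166) = 33699 - (6 - 1*(-185)) = 33699 - (6 + 185) = 33699 - 1*191 = 33699 - 191 = 33508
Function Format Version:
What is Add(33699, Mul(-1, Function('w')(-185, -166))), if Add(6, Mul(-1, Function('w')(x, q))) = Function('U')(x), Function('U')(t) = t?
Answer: 33508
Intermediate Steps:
Function('w')(x, q) = Add(6, Mul(-1, x))
Add(33699, Mul(-1, Function('w')(-185, -166))) = Add(33699, Mul(-1, Add(6, Mul(-1, -185)))) = Add(33699, Mul(-1, Add(6, 185))) = Add(33699, Mul(-1, 191)) = Add(33699, -191) = 33508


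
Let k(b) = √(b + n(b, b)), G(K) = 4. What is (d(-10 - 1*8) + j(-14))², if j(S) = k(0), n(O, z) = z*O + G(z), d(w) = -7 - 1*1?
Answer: 36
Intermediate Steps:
d(w) = -8 (d(w) = -7 - 1 = -8)
n(O, z) = 4 + O*z (n(O, z) = z*O + 4 = O*z + 4 = 4 + O*z)
k(b) = √(4 + b + b²) (k(b) = √(b + (4 + b*b)) = √(b + (4 + b²)) = √(4 + b + b²))
j(S) = 2 (j(S) = √(4 + 0 + 0²) = √(4 + 0 + 0) = √4 = 2)
(d(-10 - 1*8) + j(-14))² = (-8 + 2)² = (-6)² = 36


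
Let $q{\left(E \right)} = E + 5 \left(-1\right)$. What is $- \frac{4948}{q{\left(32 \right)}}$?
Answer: $- \frac{4948}{27} \approx -183.26$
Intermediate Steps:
$q{\left(E \right)} = -5 + E$ ($q{\left(E \right)} = E - 5 = -5 + E$)
$- \frac{4948}{q{\left(32 \right)}} = - \frac{4948}{-5 + 32} = - \frac{4948}{27}$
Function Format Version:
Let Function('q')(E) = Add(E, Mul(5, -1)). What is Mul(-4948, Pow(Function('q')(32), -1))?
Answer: Rational(-4948, 27) ≈ -183.26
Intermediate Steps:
Function('q')(E) = Add(-5, E) (Function('q')(E) = Add(E, -5) = Add(-5, E))
Mul(-4948, Pow(Function('q')(32), -1)) = Mul(-4948, Pow(Add(-5, 32), -1)) = Mul(-4948, Pow(27, -1)) = Mul(-4948, Rational(1, 27)) = Rational(-4948, 27)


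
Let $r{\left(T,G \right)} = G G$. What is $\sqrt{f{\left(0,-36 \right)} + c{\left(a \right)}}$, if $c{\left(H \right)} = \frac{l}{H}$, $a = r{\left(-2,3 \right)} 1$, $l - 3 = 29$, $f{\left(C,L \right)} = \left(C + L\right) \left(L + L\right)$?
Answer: $\frac{8 \sqrt{365}}{3} \approx 50.947$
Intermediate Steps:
$r{\left(T,G \right)} = G^{2}$
$f{\left(C,L \right)} = 2 L \left(C + L\right)$ ($f{\left(C,L \right)} = \left(C + L\right) 2 L = 2 L \left(C + L\right)$)
$l = 32$ ($l = 3 + 29 = 32$)
$a = 9$ ($a = 3^{2} \cdot 1 = 9 \cdot 1 = 9$)
$c{\left(H \right)} = \frac{32}{H}$
$\sqrt{f{\left(0,-36 \right)} + c{\left(a \right)}} = \sqrt{2 \left(-36\right) \left(0 - 36\right) + \frac{32}{9}} = \sqrt{2 \left(-36\right) \left(-36\right) + 32 \cdot \frac{1}{9}} = \sqrt{2592 + \frac{32}{9}} = \sqrt{\frac{23360}{9}} = \frac{8 \sqrt{365}}{3}$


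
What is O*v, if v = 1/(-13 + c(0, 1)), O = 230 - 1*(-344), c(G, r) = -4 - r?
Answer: -287/9 ≈ -31.889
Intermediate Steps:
O = 574 (O = 230 + 344 = 574)
v = -1/18 (v = 1/(-13 + (-4 - 1*1)) = 1/(-13 + (-4 - 1)) = 1/(-13 - 5) = 1/(-18) = -1/18 ≈ -0.055556)
O*v = 574*(-1/18) = -287/9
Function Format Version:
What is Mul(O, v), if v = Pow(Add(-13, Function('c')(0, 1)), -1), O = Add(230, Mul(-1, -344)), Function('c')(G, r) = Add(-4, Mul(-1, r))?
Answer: Rational(-287, 9) ≈ -31.889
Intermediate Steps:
O = 574 (O = Add(230, 344) = 574)
v = Rational(-1, 18) (v = Pow(Add(-13, Add(-4, Mul(-1, 1))), -1) = Pow(Add(-13, Add(-4, -1)), -1) = Pow(Add(-13, -5), -1) = Pow(-18, -1) = Rational(-1, 18) ≈ -0.055556)
Mul(O, v) = Mul(574, Rational(-1, 18)) = Rational(-287, 9)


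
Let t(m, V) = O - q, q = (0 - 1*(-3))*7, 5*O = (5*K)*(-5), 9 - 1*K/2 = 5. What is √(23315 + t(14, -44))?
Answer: √23254 ≈ 152.49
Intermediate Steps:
K = 8 (K = 18 - 2*5 = 18 - 10 = 8)
O = -40 (O = ((5*8)*(-5))/5 = (40*(-5))/5 = (⅕)*(-200) = -40)
q = 21 (q = (0 + 3)*7 = 3*7 = 21)
t(m, V) = -61 (t(m, V) = -40 - 1*21 = -40 - 21 = -61)
√(23315 + t(14, -44)) = √(23315 - 61) = √23254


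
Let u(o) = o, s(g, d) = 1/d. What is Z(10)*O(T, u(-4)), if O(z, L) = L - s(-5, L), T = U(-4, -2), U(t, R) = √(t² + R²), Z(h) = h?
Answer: -75/2 ≈ -37.500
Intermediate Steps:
U(t, R) = √(R² + t²)
T = 2*√5 (T = √((-2)² + (-4)²) = √(4 + 16) = √20 = 2*√5 ≈ 4.4721)
O(z, L) = L - 1/L
Z(10)*O(T, u(-4)) = 10*(-4 - 1/(-4)) = 10*(-4 - 1*(-¼)) = 10*(-4 + ¼) = 10*(-15/4) = -75/2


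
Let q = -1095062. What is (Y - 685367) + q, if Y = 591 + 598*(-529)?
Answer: -2096180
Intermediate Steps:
Y = -315751 (Y = 591 - 316342 = -315751)
(Y - 685367) + q = (-315751 - 685367) - 1095062 = -1001118 - 1095062 = -2096180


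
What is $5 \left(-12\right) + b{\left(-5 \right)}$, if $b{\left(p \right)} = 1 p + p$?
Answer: $-70$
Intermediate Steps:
$b{\left(p \right)} = 2 p$ ($b{\left(p \right)} = p + p = 2 p$)
$5 \left(-12\right) + b{\left(-5 \right)} = 5 \left(-12\right) + 2 \left(-5\right) = -60 - 10 = -70$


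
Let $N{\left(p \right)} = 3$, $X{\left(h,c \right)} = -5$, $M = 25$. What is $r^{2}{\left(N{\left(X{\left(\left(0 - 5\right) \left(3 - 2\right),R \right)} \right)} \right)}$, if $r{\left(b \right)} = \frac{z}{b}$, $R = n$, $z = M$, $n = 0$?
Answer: $\frac{625}{9} \approx 69.444$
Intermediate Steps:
$z = 25$
$R = 0$
$r{\left(b \right)} = \frac{25}{b}$
$r^{2}{\left(N{\left(X{\left(\left(0 - 5\right) \left(3 - 2\right),R \right)} \right)} \right)} = \left(\frac{25}{3}\right)^{2} = \frac{625}{9}$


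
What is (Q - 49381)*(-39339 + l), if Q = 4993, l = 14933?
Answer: 1083333528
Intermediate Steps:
(Q - 49381)*(-39339 + l) = (4993 - 49381)*(-39339 + 14933) = -44388*(-24406) = 1083333528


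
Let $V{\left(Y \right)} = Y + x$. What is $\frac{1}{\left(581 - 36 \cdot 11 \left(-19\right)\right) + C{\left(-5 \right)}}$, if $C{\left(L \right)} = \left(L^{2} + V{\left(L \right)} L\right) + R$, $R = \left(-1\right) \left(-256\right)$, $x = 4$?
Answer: $\frac{1}{8391} \approx 0.00011918$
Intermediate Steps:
$V{\left(Y \right)} = 4 + Y$ ($V{\left(Y \right)} = Y + 4 = 4 + Y$)
$R = 256$
$C{\left(L \right)} = 256 + L^{2} + L \left(4 + L\right)$ ($C{\left(L \right)} = \left(L^{2} + \left(4 + L\right) L\right) + 256 = \left(L^{2} + L \left(4 + L\right)\right) + 256 = 256 + L^{2} + L \left(4 + L\right)$)
$\frac{1}{\left(581 - 36 \cdot 11 \left(-19\right)\right) + C{\left(-5 \right)}} = \frac{1}{\left(581 - 36 \cdot 11 \left(-19\right)\right) + \left(256 + \left(-5\right)^{2} - 5 \left(4 - 5\right)\right)} = \frac{1}{\left(581 - 396 \left(-19\right)\right) + \left(256 + 25 - -5\right)} = \frac{1}{\left(581 - -7524\right) + \left(256 + 25 + 5\right)} = \frac{1}{\left(581 + 7524\right) + 286} = \frac{1}{8105 + 286} = \frac{1}{8391}$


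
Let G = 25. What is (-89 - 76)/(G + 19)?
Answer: -15/4 ≈ -3.7500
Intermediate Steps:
(-89 - 76)/(G + 19) = (-89 - 76)/(25 + 19) = -165/44 = (1/44)*(-165) = -15/4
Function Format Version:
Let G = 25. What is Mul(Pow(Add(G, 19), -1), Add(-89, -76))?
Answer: Rational(-15, 4) ≈ -3.7500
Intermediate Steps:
Mul(Pow(Add(G, 19), -1), Add(-89, -76)) = Mul(Pow(Add(25, 19), -1), Add(-89, -76)) = Mul(Pow(44, -1), -165) = Mul(Rational(1, 44), -165) = Rational(-15, 4)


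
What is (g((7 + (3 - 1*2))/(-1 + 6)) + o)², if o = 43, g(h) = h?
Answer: 49729/25 ≈ 1989.2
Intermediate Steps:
(g((7 + (3 - 1*2))/(-1 + 6)) + o)² = ((7 + (3 - 1*2))/(-1 + 6) + 43)² = ((7 + (3 - 2))/5 + 43)² = ((7 + 1)*(⅕) + 43)² = (8*(⅕) + 43)² = (8/5 + 43)² = (223/5)² = 49729/25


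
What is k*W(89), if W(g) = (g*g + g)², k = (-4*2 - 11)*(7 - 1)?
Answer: -7314251400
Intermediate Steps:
k = -114 (k = (-8 - 11)*6 = -19*6 = -114)
W(g) = (g + g²)² (W(g) = (g² + g)² = (g + g²)²)
k*W(89) = -114*89²*(1 + 89)² = -902994*90² = -902994*8100 = -114*64160100 = -7314251400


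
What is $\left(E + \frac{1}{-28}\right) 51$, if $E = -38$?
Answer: $- \frac{54315}{28} \approx -1939.8$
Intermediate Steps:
$\left(E + \frac{1}{-28}\right) 51 = \left(-38 + \frac{1}{-28}\right) 51 = \left(-38 - \frac{1}{28}\right) 51 = \left(- \frac{1065}{28}\right) 51 = - \frac{54315}{28}$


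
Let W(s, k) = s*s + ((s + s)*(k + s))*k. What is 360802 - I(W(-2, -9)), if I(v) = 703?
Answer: 360099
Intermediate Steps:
W(s, k) = s² + 2*k*s*(k + s) (W(s, k) = s² + ((2*s)*(k + s))*k = s² + (2*s*(k + s))*k = s² + 2*k*s*(k + s))
360802 - I(W(-2, -9)) = 360802 - 1*703 = 360802 - 703 = 360099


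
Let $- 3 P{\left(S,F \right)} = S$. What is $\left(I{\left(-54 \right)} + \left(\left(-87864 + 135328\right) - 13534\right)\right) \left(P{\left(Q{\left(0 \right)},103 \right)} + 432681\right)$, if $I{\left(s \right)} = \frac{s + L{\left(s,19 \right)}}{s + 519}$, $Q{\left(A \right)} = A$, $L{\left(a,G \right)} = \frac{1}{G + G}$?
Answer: $\frac{86470006874123}{5890} \approx 1.4681 \cdot 10^{10}$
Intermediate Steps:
$L{\left(a,G \right)} = \frac{1}{2 G}$
$P{\left(S,F \right)} = - \frac{S}{3}$
$I{\left(s \right)} = \frac{\frac{1}{38} + s}{519 + s}$ ($I{\left(s \right)} = \frac{s + \frac{1}{2 \cdot 19}}{s + 519} = \frac{s + \frac{1}{2} \cdot \frac{1}{19}}{519 + s} = \frac{s + \frac{1}{38}}{519 + s} = \frac{\frac{1}{38} + s}{519 + s}$)
$\left(I{\left(-54 \right)} + \left(\left(-87864 + 135328\right) - 13534\right)\right) \left(P{\left(Q{\left(0 \right)},103 \right)} + 432681\right) = \left(\frac{\frac{1}{38} - 54}{519 - 54} + \left(\left(-87864 + 135328\right) - 13534\right)\right) \left(\left(- \frac{1}{3}\right) 0 + 432681\right) = \left(\frac{1}{465} \left(- \frac{2051}{38}\right) + \left(47464 - 13534\right)\right) \left(0 + 432681\right) = \left(\frac{1}{465} \left(- \frac{2051}{38}\right) + 33930\right) 432681 = \left(- \frac{2051}{17670} + 33930\right) 432681 = \frac{599541049}{17670} \cdot 432681 = \frac{86470006874123}{5890}$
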